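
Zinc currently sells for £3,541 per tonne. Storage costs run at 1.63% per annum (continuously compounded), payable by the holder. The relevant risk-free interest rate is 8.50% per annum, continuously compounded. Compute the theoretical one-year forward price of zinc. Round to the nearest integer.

£3,919 per tonne

Net carry = r + u − y = 0.0850 + 0.0163 − 0.0000 = 0.1013
F = S·e^((r+u−y)T) = 3541 · e^(0.1013 × 12/12) = 3541 · e^0.101300
= 3541 × 1.106609 = £3,919 per tonne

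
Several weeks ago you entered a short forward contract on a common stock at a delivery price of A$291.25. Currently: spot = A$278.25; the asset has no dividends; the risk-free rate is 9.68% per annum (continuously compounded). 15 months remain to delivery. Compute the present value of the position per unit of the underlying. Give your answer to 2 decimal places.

Current fair forward for the remaining 15 months: F = S·e^(r·T), r = 0.0968
F = 278.25 · e^(0.0968 × 15/12) = 278.25 × 1.128625 = 314.0399
Value of long forward = (F − K)·e^(−rT) = (314.0399 − 291.25) · e^(−0.0968·15/12)
= 22.7899 × 0.886034 = 20.19
Short position value = −(long value) = -A$20.19

-A$20.19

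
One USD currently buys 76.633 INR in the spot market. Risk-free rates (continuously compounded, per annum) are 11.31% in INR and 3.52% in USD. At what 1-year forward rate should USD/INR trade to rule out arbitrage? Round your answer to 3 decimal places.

F = S·e^((r_INR − r_USD)T) = 76.633 · e^((0.1131 − 0.0352) × 1)
= 76.633 · e^0.077900 = 76.633 × 1.081015
F = 82.841 INR per USD

82.841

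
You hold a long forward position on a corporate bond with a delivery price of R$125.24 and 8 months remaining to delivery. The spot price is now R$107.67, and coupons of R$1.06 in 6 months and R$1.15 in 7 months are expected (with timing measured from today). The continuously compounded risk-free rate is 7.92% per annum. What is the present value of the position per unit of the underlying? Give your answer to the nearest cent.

-R$13.25

PV(remaining coupons) I = 1.06·e^(−0.0792·6/12) + 1.15·e^(−0.0792·7/12) = 2.1169
Current forward F = (S − I)·e^(rT) = (107.67 − 2.1169)·e^(0.0792·8/12) = 105.5531 × 1.054219 = 111.2761
Value (long) = (F − K)·e^(−rT) = (111.2761 − 125.24) × 0.948570 = -13.2457
Value = -R$13.25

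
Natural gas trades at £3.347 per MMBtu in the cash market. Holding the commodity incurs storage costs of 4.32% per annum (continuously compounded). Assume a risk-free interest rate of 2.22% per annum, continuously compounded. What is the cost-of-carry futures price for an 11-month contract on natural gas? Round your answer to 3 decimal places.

Net carry = r + u − y = 0.0222 + 0.0432 − 0.0000 = 0.0654
F = S·e^((r+u−y)T) = 3.347 · e^(0.0654 × 11/12) = 3.347 · e^0.059950
= 3.347 × 1.061783 = £3.554 per MMBtu

£3.554 per MMBtu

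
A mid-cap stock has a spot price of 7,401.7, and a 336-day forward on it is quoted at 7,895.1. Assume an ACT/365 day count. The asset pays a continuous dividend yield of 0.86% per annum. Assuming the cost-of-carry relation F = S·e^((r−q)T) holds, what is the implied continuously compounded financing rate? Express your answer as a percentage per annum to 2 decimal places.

7.87%

From F = S·e^((r−q)T): (r − q) = ln(F/S)/T
ln(7895.1/7401.7) = ln(1.066660) = 0.064532
(r − q) = 0.064532 / (336/365) = 0.070102
r = ln(F/S)/T + q = 0.070102 + 0.0086 = 0.078702
r = 7.87%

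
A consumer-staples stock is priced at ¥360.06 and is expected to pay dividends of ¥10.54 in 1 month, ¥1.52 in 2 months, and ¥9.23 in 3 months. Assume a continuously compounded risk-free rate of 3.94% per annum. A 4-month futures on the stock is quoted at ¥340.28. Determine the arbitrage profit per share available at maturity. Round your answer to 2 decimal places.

PV(dividends) I = 10.54·e^(−0.0394·1/12) + 1.52·e^(−0.0394·2/12) + 9.23·e^(−0.0394·3/12) = 21.1550
Fair futures F* = (S − I)·e^(rT) = (360.06 − 21.1550)·e^0.013133 = 338.9050 × 1.013220 = 343.3853
Market ¥340.28 < fair 343.3853: forward underpriced → reverse cash-and-carry (short the stock, invest proceeds at r, pay the dividends, go long the forward).
Profit at T = |F_mkt − F*| = |340.28 − 343.3853| = ¥3.11 per share

¥3.11 per share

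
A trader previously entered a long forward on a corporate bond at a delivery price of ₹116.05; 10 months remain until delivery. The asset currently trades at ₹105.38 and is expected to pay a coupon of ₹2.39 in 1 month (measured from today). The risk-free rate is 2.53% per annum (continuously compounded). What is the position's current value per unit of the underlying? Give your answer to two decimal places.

PV(remaining coupons) I = 2.39·e^(−0.0253·1/12) = 2.3850
Current forward F = (S − I)·e^(rT) = (105.38 − 2.3850)·e^(0.0253·10/12) = 102.9950 × 1.021307 = 105.1895
Value (long) = (F − K)·e^(−rT) = (105.1895 − 116.05) × 0.979137 = -10.6339
Value = -₹10.63

-₹10.63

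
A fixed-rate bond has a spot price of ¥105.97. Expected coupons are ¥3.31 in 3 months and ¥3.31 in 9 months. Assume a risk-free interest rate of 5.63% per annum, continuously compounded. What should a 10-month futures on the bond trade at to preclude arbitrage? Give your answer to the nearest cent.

¥104.31

PV(coupons) I = 3.31·e^(−0.0563·3/12) + 3.31·e^(−0.0563·9/12)
I = 3.2637 + 3.1731 = 6.4368
F = (S − I)·e^(rT) = (105.97 − 6.4368) · e^(0.0563·10/12)
= 99.5332 · e^0.046917 = 99.5332 × 1.048035 = ¥104.31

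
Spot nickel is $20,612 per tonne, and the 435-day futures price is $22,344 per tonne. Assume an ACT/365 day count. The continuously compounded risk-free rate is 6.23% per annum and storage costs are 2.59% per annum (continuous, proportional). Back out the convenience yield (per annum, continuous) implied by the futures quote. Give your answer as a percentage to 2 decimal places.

F = S·e^((r+u−y)T) ⇒ (r+u−y) = ln(F/S)/T
ln(22344/20612) = 0.080684; /T ⇒ 0.067700
y = r + u − ln(F/S)/T = 0.0623 + 0.0259 − 0.067700 = 0.020500
y = 2.05%

2.05%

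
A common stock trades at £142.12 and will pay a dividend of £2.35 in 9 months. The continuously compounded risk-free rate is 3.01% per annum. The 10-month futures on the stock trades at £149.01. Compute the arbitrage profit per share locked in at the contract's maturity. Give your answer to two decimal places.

£5.64 per share

PV(dividends) I = 2.35·e^(−0.0301·9/12) = 2.2975
Fair futures F* = (S − I)·e^(rT) = (142.12 − 2.2975)·e^0.025083 = 139.8225 × 1.025400 = 143.3740
Market £149.01 > fair 143.3740: forward overpriced → cash-and-carry (borrow at r, buy the stock and collect the dividends, short the forward).
Profit at T = |F_mkt − F*| = |149.01 − 143.3740| = £5.64 per share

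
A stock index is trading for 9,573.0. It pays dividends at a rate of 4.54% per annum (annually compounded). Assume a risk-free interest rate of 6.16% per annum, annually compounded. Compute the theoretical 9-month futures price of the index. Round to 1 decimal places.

F = S · (1+r)^T / (1+q)^T
= 9573.0 × 1.045853 / 1.033860 = 9573.0 × 1.011600
F = 9,684.0

9,684.0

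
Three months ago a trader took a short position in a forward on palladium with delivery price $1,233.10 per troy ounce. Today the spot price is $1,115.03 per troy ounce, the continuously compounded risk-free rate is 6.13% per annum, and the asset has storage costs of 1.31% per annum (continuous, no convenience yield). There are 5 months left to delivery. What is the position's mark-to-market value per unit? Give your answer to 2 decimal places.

$80.87 per troy ounce

Current fair forward for the remaining 5 months: F = S·e^((r + u)·T), (r + u) = 0.0613 + 0.0131 = 0.0744
F = 1115.03 · e^(0.0744 × 5/12) = 1115.03 × 1.03148550 = 1150.1373
Value of long forward = (F − K)·e^(−rT) = (1150.1373 − 1233.10) · e^(−0.0613·5/12)
= -82.9627 × 0.97478176 = -80.87
Short position value = −(long value) = $80.87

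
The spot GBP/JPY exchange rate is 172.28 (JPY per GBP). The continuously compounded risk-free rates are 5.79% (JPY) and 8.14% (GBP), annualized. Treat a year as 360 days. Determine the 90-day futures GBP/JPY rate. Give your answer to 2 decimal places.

F = S·e^((r_JPY − r_GBP)T) = 172.28 · e^((0.0579 − 0.0814) × 90/360)
= 172.28 · e^-0.005875 = 172.28 × 0.994142
F = 171.27 JPY per GBP

171.27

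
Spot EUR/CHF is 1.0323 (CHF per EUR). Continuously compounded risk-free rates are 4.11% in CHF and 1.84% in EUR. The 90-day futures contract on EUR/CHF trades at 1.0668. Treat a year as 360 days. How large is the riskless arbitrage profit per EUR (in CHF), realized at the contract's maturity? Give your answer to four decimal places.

0.0286 per EUR (in CHF)

Fair futures: F* = S·e^(carry·T), with carry = (r_CHF − r_EUR) = 0.0411 − 0.0184 = 0.0227
F* = 1.0323 · e^(0.0227 × 90/360) = 1.0323 · e^0.005675 = 1.0323 × 1.005691 = 1.0382
Market 1.0668 > fair 1.0382: forward overpriced → cash-and-carry (buy spot, short the forward).
At maturity, profit = |F_mkt − F*| = |1.0668 − 1.0382| = 0.0286 per EUR (in CHF)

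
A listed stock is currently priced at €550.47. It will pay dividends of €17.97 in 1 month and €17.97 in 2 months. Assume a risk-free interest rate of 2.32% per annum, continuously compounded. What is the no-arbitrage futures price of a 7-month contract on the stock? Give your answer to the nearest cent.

PV(dividends) I = 17.97·e^(−0.0232·1/12) + 17.97·e^(−0.0232·2/12)
I = 17.9353 + 17.9007 = 35.8360
F = (S − I)·e^(rT) = (550.47 − 35.8360) · e^(0.0232·7/12)
= 514.6340 · e^0.013533 = 514.6340 × 1.013625 = €521.65

€521.65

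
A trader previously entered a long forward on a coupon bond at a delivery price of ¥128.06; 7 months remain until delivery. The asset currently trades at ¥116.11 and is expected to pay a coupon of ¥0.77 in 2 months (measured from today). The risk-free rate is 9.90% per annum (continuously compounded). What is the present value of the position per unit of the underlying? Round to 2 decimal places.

PV(remaining coupons) I = 0.77·e^(−0.0990·2/12) = 0.7574
Current forward F = (S − I)·e^(rT) = (116.11 − 0.7574)·e^(0.0990·7/12) = 115.3526 × 1.059450 = 122.2103
Value (long) = (F − K)·e^(−rT) = (122.2103 − 128.06) × 0.943886 = -5.5214
Value = -¥5.52

-¥5.52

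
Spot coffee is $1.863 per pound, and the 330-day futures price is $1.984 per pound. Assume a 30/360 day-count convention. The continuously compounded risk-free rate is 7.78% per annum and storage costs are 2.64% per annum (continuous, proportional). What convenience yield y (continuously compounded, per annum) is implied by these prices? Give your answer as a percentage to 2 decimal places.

F = S·e^((r+u−y)T) ⇒ (r+u−y) = ln(F/S)/T
ln(1.984/1.863) = 0.062927; /T ⇒ 0.068648
y = r + u − ln(F/S)/T = 0.0778 + 0.0264 − 0.068648 = 0.035552
y = 3.56%

3.56%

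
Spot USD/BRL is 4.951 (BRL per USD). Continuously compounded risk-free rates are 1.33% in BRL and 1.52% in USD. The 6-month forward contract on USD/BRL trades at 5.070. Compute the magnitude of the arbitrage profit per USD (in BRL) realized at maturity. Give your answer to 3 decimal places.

Fair forward: F* = S·e^(carry·T), with carry = (r_BRL − r_USD) = 0.0133 − 0.0152 = -0.0019
F* = 4.951 · e^(-0.0019 × 6/12) = 4.951 · e^-0.000950 = 4.951 × 0.999050 = 4.9463
Market 5.070 > fair 4.9463: forward overpriced → cash-and-carry (buy spot, short the forward).
At maturity, profit = |F_mkt − F*| = |5.070 − 4.9463| = 0.124 per USD (in BRL)

0.124 per USD (in BRL)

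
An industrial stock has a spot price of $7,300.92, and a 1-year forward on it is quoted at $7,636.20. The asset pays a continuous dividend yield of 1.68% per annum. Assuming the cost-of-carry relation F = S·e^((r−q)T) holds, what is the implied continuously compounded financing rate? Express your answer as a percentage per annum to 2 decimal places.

6.17%

From F = S·e^((r−q)T): (r − q) = ln(F/S)/T
ln(7636.20/7300.92) = ln(1.045923) = 0.044900
(r − q) = 0.044900 / (12/12) = 0.044900
r = ln(F/S)/T + q = 0.044900 + 0.0168 = 0.061700
r = 6.17%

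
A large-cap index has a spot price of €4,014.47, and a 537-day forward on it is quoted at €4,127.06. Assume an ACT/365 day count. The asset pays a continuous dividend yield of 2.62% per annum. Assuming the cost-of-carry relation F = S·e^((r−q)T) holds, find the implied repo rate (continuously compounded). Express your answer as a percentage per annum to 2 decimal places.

From F = S·e^((r−q)T): (r − q) = ln(F/S)/T
ln(4127.06/4014.47) = ln(1.028046) = 0.027660
(r − q) = 0.027660 / (537/365) = 0.018801
r = ln(F/S)/T + q = 0.018801 + 0.0262 = 0.045001
r = 4.50%

4.50%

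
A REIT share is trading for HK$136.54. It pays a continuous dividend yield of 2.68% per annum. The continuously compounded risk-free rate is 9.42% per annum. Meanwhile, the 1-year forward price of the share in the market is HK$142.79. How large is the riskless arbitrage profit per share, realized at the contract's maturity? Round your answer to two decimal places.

HK$3.27 per share

Fair forward: F* = S·e^(carry·T), with carry = (r − q) = 0.0942 − 0.0268 = 0.0674
F* = 136.54 · e^(0.0674 × 1) = 136.54 · e^0.067400 = 136.54 × 1.069723 = HK$146.0600
Market HK$142.79 < fair HK$146.0600: forward underpriced → reverse cash-and-carry (short spot, go long the forward).
At maturity, profit = |F_mkt − F*| = |142.79 − 146.0600| = HK$3.27 per share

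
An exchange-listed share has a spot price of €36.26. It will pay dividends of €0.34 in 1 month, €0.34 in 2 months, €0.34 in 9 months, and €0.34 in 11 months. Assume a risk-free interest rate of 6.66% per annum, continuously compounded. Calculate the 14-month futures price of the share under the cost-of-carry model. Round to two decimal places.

€37.77

PV(dividends) I = 0.34·e^(−0.0666·1/12) + 0.34·e^(−0.0666·2/12) + 0.34·e^(−0.0666·9/12) + 0.34·e^(−0.0666·11/12)
I = 0.3381 + 0.3362 + 0.3234 + 0.3199 = 1.3176
F = (S − I)·e^(rT) = (36.26 − 1.3176) · e^(0.0666·14/12)
= 34.9424 · e^0.077700 = 34.9424 × 1.080798 = €37.77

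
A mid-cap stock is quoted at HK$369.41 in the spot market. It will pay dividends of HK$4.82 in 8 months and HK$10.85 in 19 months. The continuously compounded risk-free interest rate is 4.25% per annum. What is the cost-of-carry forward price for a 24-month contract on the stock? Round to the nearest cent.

PV(dividends) I = 4.82·e^(−0.0425·8/12) + 10.85·e^(−0.0425·19/12)
I = 4.6853 + 10.1439 = 14.8292
F = (S − I)·e^(rT) = (369.41 − 14.8292) · e^(0.0425·24/12)
= 354.5808 · e^0.085000 = 354.5808 × 1.088717 = HK$386.04

HK$386.04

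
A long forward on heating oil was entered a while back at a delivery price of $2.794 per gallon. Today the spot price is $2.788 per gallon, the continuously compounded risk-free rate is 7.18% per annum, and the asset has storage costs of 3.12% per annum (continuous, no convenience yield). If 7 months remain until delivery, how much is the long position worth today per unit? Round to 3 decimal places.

Current fair forward for the remaining 7 months: F = S·e^((r + u)·T), (r + u) = 0.0718 + 0.0312 = 0.1030
F = 2.788 · e^(0.1030 × 7/12) = 2.788 × 1.061925 = 2.9606
Value of long forward = (F − K)·e^(−rT) = (2.9606 − 2.794) · e^(−0.0718·7/12)
= 0.1666 × 0.958982 = 0.160

$0.160 per gallon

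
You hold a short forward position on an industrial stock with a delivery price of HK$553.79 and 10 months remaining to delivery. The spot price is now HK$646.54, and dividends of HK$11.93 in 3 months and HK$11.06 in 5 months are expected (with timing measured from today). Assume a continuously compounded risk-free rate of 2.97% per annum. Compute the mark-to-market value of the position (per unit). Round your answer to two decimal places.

-HK$83.52

PV(remaining dividends) I = 11.93·e^(−0.0297·3/12) + 11.06·e^(−0.0297·5/12) = 22.7657
Current forward F = (S − I)·e^(rT) = (646.54 − 22.7657)·e^(0.0297·10/12) = 623.7743 × 1.025059 = 639.4055
Value (long) = (F − K)·e^(−rT) = (639.4055 − 553.79) × 0.975554 = 83.5225
Short position value = −(long value) = -HK$83.52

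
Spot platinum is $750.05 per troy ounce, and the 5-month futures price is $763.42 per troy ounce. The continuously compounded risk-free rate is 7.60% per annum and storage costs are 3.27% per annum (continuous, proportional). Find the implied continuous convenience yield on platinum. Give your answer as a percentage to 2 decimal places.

6.63%

F = S·e^((r+u−y)T) ⇒ (r+u−y) = ln(F/S)/T
ln(763.42/750.05) = 0.017668; /T ⇒ 0.042403
y = r + u − ln(F/S)/T = 0.0760 + 0.0327 − 0.042403 = 0.066297
y = 6.63%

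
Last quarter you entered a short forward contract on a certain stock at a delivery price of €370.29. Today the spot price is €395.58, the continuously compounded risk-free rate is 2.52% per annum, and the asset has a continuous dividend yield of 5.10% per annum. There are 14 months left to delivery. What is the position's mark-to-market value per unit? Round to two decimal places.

-€13.17

Current fair forward for the remaining 14 months: F = S·e^((r − q)·T), (r − q) = 0.0252 − 0.0510 = -0.0258
F = 395.58 · e^(-0.0258 × 14/12) = 395.58 × 0.970348 = 383.8503
Value of long forward = (F − K)·e^(−rT) = (383.8503 − 370.29) · e^(−0.0252·14/12)
= 13.5603 × 0.971028 = 13.17
Short position value = −(long value) = -€13.17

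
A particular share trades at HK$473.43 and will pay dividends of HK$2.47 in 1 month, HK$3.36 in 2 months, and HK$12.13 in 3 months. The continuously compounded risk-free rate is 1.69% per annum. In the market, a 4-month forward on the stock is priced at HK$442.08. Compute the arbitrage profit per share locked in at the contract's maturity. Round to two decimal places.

PV(dividends) I = 2.47·e^(−0.0169·1/12) + 3.36·e^(−0.0169·2/12) + 12.13·e^(−0.0169·3/12) = 17.8959
Fair forward F* = (S − I)·e^(rT) = (473.43 − 17.8959)·e^0.005633 = 455.5341 × 1.005649 = 458.1074
Market HK$442.08 < fair 458.1074: forward underpriced → reverse cash-and-carry (short the stock, invest proceeds at r, pay the dividends, go long the forward).
Profit at T = |F_mkt − F*| = |442.08 − 458.1074| = HK$16.03 per share

HK$16.03 per share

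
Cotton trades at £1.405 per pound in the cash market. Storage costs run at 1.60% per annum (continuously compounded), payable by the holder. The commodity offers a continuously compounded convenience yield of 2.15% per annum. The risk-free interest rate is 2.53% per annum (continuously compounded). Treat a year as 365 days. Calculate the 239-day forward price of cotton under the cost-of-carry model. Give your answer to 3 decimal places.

Net carry = r + u − y = 0.0253 + 0.0160 − 0.0215 = 0.0198
F = S·e^((r+u−y)T) = 1.405 · e^(0.0198 × 239/365) = 1.405 · e^0.012965
= 1.405 × 1.013049 = £1.423 per pound

£1.423 per pound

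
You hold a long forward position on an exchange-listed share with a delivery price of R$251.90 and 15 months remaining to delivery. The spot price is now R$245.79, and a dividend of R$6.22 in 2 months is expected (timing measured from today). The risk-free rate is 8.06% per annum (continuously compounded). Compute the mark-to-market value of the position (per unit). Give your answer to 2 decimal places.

R$11.90

PV(remaining dividends) I = 6.22·e^(−0.0806·2/12) = 6.1370
Current forward F = (S − I)·e^(rT) = (245.79 − 6.1370)·e^(0.0806·15/12) = 239.6530 × 1.106000 = 265.0562
Value (long) = (F − K)·e^(−rT) = (265.0562 − 251.90) × 0.904159 = 11.8953
Value = R$11.90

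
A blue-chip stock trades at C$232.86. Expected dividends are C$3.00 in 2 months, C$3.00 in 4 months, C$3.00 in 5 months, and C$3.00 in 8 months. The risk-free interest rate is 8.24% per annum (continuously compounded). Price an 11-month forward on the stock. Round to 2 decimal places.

PV(dividends) I = 3.00·e^(−0.0824·2/12) + 3.00·e^(−0.0824·4/12) + 3.00·e^(−0.0824·5/12) + 3.00·e^(−0.0824·8/12)
I = 2.9591 + 2.9187 + 2.8987 + 2.8396 = 11.6161
F = (S − I)·e^(rT) = (232.86 − 11.6161) · e^(0.0824·11/12)
= 221.2439 · e^0.075533 = 221.2439 × 1.078459 = C$238.60

C$238.60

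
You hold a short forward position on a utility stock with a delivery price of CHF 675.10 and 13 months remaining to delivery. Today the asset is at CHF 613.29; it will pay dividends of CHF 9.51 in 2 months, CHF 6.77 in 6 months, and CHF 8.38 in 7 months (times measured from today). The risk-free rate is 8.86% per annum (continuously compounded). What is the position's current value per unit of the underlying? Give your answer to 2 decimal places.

CHF 23.83

PV(remaining dividends) I = 9.51·e^(−0.0886·2/12) + 6.77·e^(−0.0886·6/12) + 8.38·e^(−0.0886·7/12) = 23.8051
Current forward F = (S − I)·e^(rT) = (613.29 − 23.8051)·e^(0.0886·13/12) = 589.4849 × 1.100741 = 648.8702
Value (long) = (F − K)·e^(−rT) = (648.8702 − 675.10) × 0.908479 = -23.8292
Short position value = −(long value) = CHF 23.83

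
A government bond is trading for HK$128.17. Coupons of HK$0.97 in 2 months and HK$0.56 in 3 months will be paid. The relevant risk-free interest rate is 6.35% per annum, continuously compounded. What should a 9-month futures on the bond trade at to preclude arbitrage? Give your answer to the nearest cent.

PV(coupons) I = 0.97·e^(−0.0635·2/12) + 0.56·e^(−0.0635·3/12)
I = 0.9598 + 0.5512 = 1.5110
F = (S − I)·e^(rT) = (128.17 − 1.5110) · e^(0.0635·9/12)
= 126.6590 · e^0.047625 = 126.6590 × 1.048777 = HK$132.84

HK$132.84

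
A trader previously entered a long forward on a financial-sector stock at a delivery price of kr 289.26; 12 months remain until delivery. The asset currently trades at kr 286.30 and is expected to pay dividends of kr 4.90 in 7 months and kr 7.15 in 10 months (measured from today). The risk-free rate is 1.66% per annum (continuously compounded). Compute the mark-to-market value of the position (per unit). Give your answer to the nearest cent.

-kr 10.10

PV(remaining dividends) I = 4.90·e^(−0.0166·7/12) + 7.15·e^(−0.0166·10/12) = 11.9046
Current forward F = (S − I)·e^(rT) = (286.30 − 11.9046)·e^(0.0166·12/12) = 274.3954 × 1.016739 = 278.9885
Value (long) = (F − K)·e^(−rT) = (278.9885 − 289.26) × 0.983537 = -10.1024
Value = -kr 10.10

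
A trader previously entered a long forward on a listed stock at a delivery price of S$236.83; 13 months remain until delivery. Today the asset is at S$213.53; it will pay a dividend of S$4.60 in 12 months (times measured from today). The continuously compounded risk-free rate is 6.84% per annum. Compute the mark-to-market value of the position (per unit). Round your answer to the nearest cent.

-S$10.68

PV(remaining dividends) I = 4.60·e^(−0.0684·12/12) = 4.2959
Current forward F = (S − I)·e^(rT) = (213.53 − 4.2959)·e^(0.0684·13/12) = 209.2341 × 1.076914 = 225.3271
Value (long) = (F − K)·e^(−rT) = (225.3271 − 236.83) × 0.928579 = -10.6814
Value = -S$10.68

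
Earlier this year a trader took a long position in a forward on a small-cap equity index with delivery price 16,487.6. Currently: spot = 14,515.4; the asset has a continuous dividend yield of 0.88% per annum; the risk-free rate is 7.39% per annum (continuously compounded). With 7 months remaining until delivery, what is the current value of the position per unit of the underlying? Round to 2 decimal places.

Current fair forward for the remaining 7 months: F = S·e^((r − q)·T), (r − q) = 0.0739 − 0.0088 = 0.0651
F = 14515.4 · e^(0.0651 × 7/12) = 14515.4 × 1.03870526 = 15077.2223
Value of long forward = (F − K)·e^(−rT) = (15077.2223 − 16487.6) · e^(−0.0739·7/12)
= -1410.3777 × 0.95780762 = -1350.87

-1350.87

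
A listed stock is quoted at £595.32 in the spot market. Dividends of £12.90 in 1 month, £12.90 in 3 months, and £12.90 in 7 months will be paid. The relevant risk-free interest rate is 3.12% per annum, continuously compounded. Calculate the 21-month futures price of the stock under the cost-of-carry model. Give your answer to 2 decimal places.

£588.24

PV(dividends) I = 12.90·e^(−0.0312·1/12) + 12.90·e^(−0.0312·3/12) + 12.90·e^(−0.0312·7/12)
I = 12.8665 + 12.7998 + 12.6673 = 38.3336
F = (S − I)·e^(rT) = (595.32 − 38.3336) · e^(0.0312·21/12)
= 556.9864 · e^0.054600 = 556.9864 × 1.056118 = £588.24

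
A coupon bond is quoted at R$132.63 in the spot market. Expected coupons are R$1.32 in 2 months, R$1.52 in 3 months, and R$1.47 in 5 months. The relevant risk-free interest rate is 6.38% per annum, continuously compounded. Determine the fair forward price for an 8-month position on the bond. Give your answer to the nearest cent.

PV(coupons) I = 1.32·e^(−0.0638·2/12) + 1.52·e^(−0.0638·3/12) + 1.47·e^(−0.0638·5/12)
I = 1.3060 + 1.4959 + 1.4314 = 4.2333
F = (S − I)·e^(rT) = (132.63 − 4.2333) · e^(0.0638·8/12)
= 128.3967 · e^0.042533 = 128.3967 × 1.043450 = R$133.98

R$133.98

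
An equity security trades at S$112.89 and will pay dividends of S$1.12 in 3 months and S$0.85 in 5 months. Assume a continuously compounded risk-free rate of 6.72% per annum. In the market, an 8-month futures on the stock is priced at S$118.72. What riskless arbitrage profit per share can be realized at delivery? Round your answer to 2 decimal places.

PV(dividends) I = 1.12·e^(−0.0672·3/12) + 0.85·e^(−0.0672·5/12) = 1.9279
Fair futures F* = (S − I)·e^(rT) = (112.89 − 1.9279)·e^0.044800 = 110.9621 × 1.045819 = 116.0463
Market S$118.72 > fair 116.0463: forward overpriced → cash-and-carry (borrow at r, buy the stock and collect the dividends, short the forward).
Profit at T = |F_mkt − F*| = |118.72 − 116.0463| = S$2.67 per share

S$2.67 per share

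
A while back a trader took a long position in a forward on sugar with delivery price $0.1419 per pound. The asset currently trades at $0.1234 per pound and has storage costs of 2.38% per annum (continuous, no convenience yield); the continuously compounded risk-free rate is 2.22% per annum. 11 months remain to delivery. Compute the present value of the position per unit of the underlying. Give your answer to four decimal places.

-$0.0129 per pound

Current fair forward for the remaining 11 months: F = S·e^((r + u)·T), (r + u) = 0.0222 + 0.0238 = 0.0460
F = 0.1234 · e^(0.0460 × 11/12) = 0.1234 × 1.043068 = 0.1287
Value of long forward = (F − K)·e^(−rT) = (0.1287 − 0.1419) · e^(−0.0222·11/12)
= -0.0132 × 0.979856 = -0.0129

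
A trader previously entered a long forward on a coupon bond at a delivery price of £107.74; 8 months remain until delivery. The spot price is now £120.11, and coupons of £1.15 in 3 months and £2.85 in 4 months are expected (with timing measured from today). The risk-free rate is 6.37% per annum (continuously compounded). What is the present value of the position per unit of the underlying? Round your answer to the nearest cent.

£12.93

PV(remaining coupons) I = 1.15·e^(−0.0637·3/12) + 2.85·e^(−0.0637·4/12) = 3.9220
Current forward F = (S − I)·e^(rT) = (120.11 − 3.9220)·e^(0.0637·8/12) = 116.1880 × 1.043381 = 121.2284
Value (long) = (F − K)·e^(−rT) = (121.2284 − 107.74) × 0.958422 = 12.9276
Value = £12.93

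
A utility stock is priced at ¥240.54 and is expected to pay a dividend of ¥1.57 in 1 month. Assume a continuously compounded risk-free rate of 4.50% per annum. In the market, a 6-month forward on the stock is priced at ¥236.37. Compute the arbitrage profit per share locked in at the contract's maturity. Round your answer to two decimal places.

¥8.04 per share

PV(dividends) I = 1.57·e^(−0.0450·1/12) = 1.5641
Fair forward F* = (S − I)·e^(rT) = (240.54 − 1.5641)·e^0.022500 = 238.9759 × 1.022755 = 244.4138
Market ¥236.37 < fair 244.4138: forward underpriced → reverse cash-and-carry (short the stock, invest proceeds at r, pay the dividends, go long the forward).
Profit at T = |F_mkt − F*| = |236.37 − 244.4138| = ¥8.04 per share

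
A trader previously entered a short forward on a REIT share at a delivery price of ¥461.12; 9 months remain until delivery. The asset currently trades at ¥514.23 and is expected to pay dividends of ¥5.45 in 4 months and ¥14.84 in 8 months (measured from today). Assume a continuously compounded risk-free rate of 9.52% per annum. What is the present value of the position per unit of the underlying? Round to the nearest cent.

-¥65.68

PV(remaining dividends) I = 5.45·e^(−0.0952·4/12) + 14.84·e^(−0.0952·8/12) = 19.2072
Current forward F = (S − I)·e^(rT) = (514.23 − 19.2072)·e^(0.0952·9/12) = 495.0228 × 1.074011 = 531.6599
Value (long) = (F − K)·e^(−rT) = (531.6599 − 461.12) × 0.931089 = 65.6789
Short position value = −(long value) = -¥65.68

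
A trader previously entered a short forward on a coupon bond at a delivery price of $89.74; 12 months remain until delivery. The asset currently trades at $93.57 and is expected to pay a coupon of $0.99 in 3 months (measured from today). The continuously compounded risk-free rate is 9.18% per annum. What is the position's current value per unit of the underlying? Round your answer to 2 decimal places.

PV(remaining coupons) I = 0.99·e^(−0.0918·3/12) = 0.9675
Current forward F = (S − I)·e^(rT) = (93.57 − 0.9675)·e^(0.0918·12/12) = 92.6025 × 1.096146 = 101.5059
Value (long) = (F − K)·e^(−rT) = (101.5059 − 89.74) × 0.912288 = 10.7339
Short position value = −(long value) = -$10.73

-$10.73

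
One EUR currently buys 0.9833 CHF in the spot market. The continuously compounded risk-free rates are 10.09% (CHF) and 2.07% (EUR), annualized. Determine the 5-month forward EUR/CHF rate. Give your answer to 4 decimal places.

F = S·e^((r_CHF − r_EUR)T) = 0.9833 · e^((0.1009 − 0.0207) × 5/12)
= 0.9833 · e^0.033417 = 0.9833 × 1.033982
F = 1.0167 CHF per EUR

1.0167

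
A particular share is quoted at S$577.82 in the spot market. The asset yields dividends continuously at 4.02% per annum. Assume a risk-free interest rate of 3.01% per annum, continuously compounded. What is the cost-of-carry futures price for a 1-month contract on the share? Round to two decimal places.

F = S·e^((r − q)T) = 577.82 · e^((0.0301 − 0.0402) × 1/12)
= 577.82 · e^-0.000842 = 577.82 × 0.999158
F = S$577.33

S$577.33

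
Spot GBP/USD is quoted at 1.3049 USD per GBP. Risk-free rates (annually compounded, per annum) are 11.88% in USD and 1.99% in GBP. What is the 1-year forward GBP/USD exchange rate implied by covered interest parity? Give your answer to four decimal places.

1.4314

By covered interest parity, F = S · (1+r_USD)^T / (1+r_GBP)^T
= 1.3049 × 1.118800 / 1.019900 = 1.3049 × 1.096970
F = 1.4314 USD per GBP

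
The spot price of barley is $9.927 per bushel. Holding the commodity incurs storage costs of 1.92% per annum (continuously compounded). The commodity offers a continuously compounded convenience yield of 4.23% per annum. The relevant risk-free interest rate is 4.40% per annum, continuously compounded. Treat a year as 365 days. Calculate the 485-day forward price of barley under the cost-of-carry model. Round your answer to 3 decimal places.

Net carry = r + u − y = 0.0440 + 0.0192 − 0.0423 = 0.0209
F = S·e^((r+u−y)T) = 9.927 · e^(0.0209 × 485/365) = 9.927 · e^0.027771
= 9.927 × 1.028160 = $10.207 per bushel

$10.207 per bushel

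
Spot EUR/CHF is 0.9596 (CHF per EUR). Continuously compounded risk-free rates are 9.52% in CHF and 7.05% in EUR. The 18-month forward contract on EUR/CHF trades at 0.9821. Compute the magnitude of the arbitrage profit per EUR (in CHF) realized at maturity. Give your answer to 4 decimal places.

0.0137 per EUR (in CHF)

Fair forward: F* = S·e^(carry·T), with carry = (r_CHF − r_EUR) = 0.0952 − 0.0705 = 0.0247
F* = 0.9596 · e^(0.0247 × 18/12) = 0.9596 · e^0.037050 = 0.9596 × 1.037745 = 0.9958
Market 0.9821 < fair 0.9958: forward underpriced → reverse cash-and-carry (short spot, go long the forward).
At maturity, profit = |F_mkt − F*| = |0.9821 − 0.9958| = 0.0137 per EUR (in CHF)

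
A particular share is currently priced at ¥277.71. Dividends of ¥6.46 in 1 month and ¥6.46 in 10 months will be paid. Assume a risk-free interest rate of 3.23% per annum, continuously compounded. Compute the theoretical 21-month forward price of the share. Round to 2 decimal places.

PV(dividends) I = 6.46·e^(−0.0323·1/12) + 6.46·e^(−0.0323·10/12)
I = 6.4426 + 6.2884 = 12.7310
F = (S − I)·e^(rT) = (277.71 − 12.7310) · e^(0.0323·21/12)
= 264.9790 · e^0.056525 = 264.9790 × 1.058153 = ¥280.39

¥280.39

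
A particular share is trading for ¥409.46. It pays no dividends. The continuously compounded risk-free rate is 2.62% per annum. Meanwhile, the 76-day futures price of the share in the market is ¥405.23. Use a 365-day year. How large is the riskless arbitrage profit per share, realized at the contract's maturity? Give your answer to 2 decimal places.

¥6.47 per share

Fair futures: F* = S·e^(carry·T), with carry = r = 0.0262
F* = 409.46 · e^(0.0262 × 76/365) = 409.46 · e^0.005455 = 409.46 × 1.005470 = ¥411.6997
Market ¥405.23 < fair ¥411.6997: forward underpriced → reverse cash-and-carry (short spot, go long the forward).
At maturity, profit = |F_mkt − F*| = |405.23 − 411.6997| = ¥6.47 per share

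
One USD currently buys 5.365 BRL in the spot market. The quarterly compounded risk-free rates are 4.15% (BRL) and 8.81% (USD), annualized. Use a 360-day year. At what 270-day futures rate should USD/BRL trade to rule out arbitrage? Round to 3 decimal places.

By covered interest parity, F = S · (1+r_BRL/4)^(4T) / (1+r_USD/4)^(4T)
= 5.365 × 1.031449 / 1.067541 = 5.365 × 0.966191
F = 5.184 BRL per USD

5.184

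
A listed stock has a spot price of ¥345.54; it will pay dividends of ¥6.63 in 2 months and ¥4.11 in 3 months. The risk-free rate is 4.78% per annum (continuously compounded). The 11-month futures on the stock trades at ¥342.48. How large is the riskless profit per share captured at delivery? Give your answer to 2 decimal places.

PV(dividends) I = 6.63·e^(−0.0478·2/12) + 4.11·e^(−0.0478·3/12) = 10.6386
Fair futures F* = (S − I)·e^(rT) = (345.54 − 10.6386)·e^0.043817 = 334.9014 × 1.044791 = 349.9020
Market ¥342.48 < fair 349.9020: forward underpriced → reverse cash-and-carry (short the stock, invest proceeds at r, pay the dividends, go long the forward).
Profit at T = |F_mkt − F*| = |342.48 − 349.9020| = ¥7.42 per share

¥7.42 per share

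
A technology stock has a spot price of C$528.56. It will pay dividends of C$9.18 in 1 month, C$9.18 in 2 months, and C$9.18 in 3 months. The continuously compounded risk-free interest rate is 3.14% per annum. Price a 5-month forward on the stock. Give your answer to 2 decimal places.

C$507.76

PV(dividends) I = 9.18·e^(−0.0314·1/12) + 9.18·e^(−0.0314·2/12) + 9.18·e^(−0.0314·3/12)
I = 9.1560 + 9.1321 + 9.1082 = 27.3963
F = (S − I)·e^(rT) = (528.56 − 27.3963) · e^(0.0314·5/12)
= 501.1637 · e^0.013083 = 501.1637 × 1.013169 = C$507.76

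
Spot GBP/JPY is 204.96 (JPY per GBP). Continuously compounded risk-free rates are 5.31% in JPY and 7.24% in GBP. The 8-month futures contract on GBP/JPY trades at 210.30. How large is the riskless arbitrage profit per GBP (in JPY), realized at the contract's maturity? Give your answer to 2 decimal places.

7.96 per GBP (in JPY)

Fair futures: F* = S·e^(carry·T), with carry = (r_JPY − r_GBP) = 0.0531 − 0.0724 = -0.0193
F* = 204.96 · e^(-0.0193 × 8/12) = 204.96 · e^-0.012867 = 204.96 × 0.987215 = 202.3396
Market 210.30 > fair 202.3396: forward overpriced → cash-and-carry (buy spot, short the forward).
At maturity, profit = |F_mkt − F*| = |210.30 − 202.3396| = 7.96 per GBP (in JPY)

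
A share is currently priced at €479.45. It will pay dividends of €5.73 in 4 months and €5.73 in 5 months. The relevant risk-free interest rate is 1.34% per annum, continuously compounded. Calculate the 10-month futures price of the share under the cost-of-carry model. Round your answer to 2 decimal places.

PV(dividends) I = 5.73·e^(−0.0134·4/12) + 5.73·e^(−0.0134·5/12)
I = 5.7045 + 5.6981 = 11.4026
F = (S − I)·e^(rT) = (479.45 − 11.4026) · e^(0.0134·10/12)
= 468.0474 · e^0.011167 = 468.0474 × 1.011230 = €473.30

€473.30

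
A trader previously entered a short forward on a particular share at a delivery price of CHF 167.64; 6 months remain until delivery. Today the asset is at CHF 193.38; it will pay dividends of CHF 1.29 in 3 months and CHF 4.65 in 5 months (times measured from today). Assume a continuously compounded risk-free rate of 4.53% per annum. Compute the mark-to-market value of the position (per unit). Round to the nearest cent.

-CHF 23.66

PV(remaining dividends) I = 1.29·e^(−0.0453·3/12) + 4.65·e^(−0.0453·5/12) = 5.8385
Current forward F = (S − I)·e^(rT) = (193.38 − 5.8385)·e^(0.0453·6/12) = 187.5415 × 1.022908 = 191.8377
Value (long) = (F − K)·e^(−rT) = (191.8377 − 167.64) × 0.977605 = 23.6558
Short position value = −(long value) = -CHF 23.66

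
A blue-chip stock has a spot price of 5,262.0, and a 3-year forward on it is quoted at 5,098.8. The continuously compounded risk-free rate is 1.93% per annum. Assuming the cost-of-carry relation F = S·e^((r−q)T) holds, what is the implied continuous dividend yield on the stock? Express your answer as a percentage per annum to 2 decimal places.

2.98%

From F = S·e^((r−q)T): (r − q) = ln(F/S)/T
ln(5098.8/5262.0) = ln(0.968985) = -0.031506
(r − q) = -0.031506 / (3) = -0.010502
q = r − ln(F/S)/T = 0.0193 + 0.010502 = 0.029802
q = 2.98%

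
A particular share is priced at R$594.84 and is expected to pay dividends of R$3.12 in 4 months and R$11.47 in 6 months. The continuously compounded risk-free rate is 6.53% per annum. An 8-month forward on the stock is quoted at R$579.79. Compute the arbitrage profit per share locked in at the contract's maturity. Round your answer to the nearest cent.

PV(dividends) I = 3.12·e^(−0.0653·4/12) + 11.47·e^(−0.0653·6/12) = 14.1544
Fair forward F* = (S − I)·e^(rT) = (594.84 − 14.1544)·e^0.043533 = 580.6856 × 1.044494 = 606.5226
Market R$579.79 < fair 606.5226: forward underpriced → reverse cash-and-carry (short the stock, invest proceeds at r, pay the dividends, go long the forward).
Profit at T = |F_mkt − F*| = |579.79 − 606.5226| = R$26.73 per share

R$26.73 per share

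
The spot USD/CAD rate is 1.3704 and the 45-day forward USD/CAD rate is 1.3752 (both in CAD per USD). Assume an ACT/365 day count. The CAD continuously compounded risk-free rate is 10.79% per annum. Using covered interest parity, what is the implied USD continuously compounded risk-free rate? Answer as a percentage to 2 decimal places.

7.95%

F = S·e^((r_CAD − r_USD)T) ⇒ r_USD = r_CAD − ln(F/S)/T
ln(1.3752/1.3704) = 0.003497; /(45/365) = 0.028365
r_USD = 0.1079 − 0.028365 = 0.079535
r_USD = 7.95%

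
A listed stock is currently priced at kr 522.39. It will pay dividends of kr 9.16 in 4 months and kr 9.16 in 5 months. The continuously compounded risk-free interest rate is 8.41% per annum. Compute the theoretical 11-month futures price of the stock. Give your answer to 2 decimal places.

PV(dividends) I = 9.16·e^(−0.0841·4/12) + 9.16·e^(−0.0841·5/12)
I = 8.9068 + 8.8446 = 17.7514
F = (S − I)·e^(rT) = (522.39 − 17.7514) · e^(0.0841·11/12)
= 504.6386 · e^0.077092 = 504.6386 × 1.080141 = kr 545.08

kr 545.08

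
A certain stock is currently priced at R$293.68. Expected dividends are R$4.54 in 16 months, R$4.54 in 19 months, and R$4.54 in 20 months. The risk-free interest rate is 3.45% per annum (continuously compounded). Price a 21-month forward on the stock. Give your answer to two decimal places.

PV(dividends) I = 4.54·e^(−0.0345·16/12) + 4.54·e^(−0.0345·19/12) + 4.54·e^(−0.0345·20/12)
I = 4.3359 + 4.2987 + 4.2863 = 12.9209
F = (S − I)·e^(rT) = (293.68 − 12.9209) · e^(0.0345·21/12)
= 280.7591 · e^0.060375 = 280.7591 × 1.062235 = R$298.23

R$298.23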